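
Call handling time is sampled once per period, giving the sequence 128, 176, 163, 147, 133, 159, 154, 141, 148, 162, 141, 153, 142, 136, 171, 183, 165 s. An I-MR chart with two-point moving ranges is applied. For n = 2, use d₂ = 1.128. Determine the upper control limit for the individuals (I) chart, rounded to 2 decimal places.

X̄ = (128 + 176 + 163 + 147 + 133 + 159 + 154 + 141 + 148 + 162 + 141 + 153 + 142 + 136 + 171 + 183 + 165) / 17 = 153.0588
Moving ranges: 48, 13, 16, 14, 26, 5, 13, 7, 14, 21, 12, 11, 6, 35, 12, 18; M̄R̄ = 271.0000 / 16 = 16.9375
UCL = X̄ + 3·M̄R̄/d₂ = 153.0588 + 3 × 16.9375 / 1.128 = 198.1054

198.11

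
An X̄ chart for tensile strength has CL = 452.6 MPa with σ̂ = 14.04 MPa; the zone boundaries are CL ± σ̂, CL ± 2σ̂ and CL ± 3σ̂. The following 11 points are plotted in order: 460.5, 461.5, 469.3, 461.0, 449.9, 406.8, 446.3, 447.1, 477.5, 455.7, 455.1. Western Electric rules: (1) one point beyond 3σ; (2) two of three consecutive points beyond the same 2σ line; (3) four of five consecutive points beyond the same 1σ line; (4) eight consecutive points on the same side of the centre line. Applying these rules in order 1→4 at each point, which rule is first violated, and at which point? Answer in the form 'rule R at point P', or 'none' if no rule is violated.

rule 1 at point 6

Zone of each point (C = within 1σ̂, B = 1σ̂–2σ̂, A = 2σ̂–3σ̂, * = beyond 3σ̂; sign = side of CL): 1:+C, 2:+C, 3:+B, 4:+C, 5:-C, 6:-*, 7:-C, 8:-C, 9:+B, 10:+C, 11:+C
Rule 1 (one point beyond the 3σ limits) is satisfied at point 6.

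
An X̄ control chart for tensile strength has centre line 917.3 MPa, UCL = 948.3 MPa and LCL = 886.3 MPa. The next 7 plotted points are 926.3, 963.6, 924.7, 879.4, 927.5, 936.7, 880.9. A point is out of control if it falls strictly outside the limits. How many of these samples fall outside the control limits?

3

Compare each point to [886.3, 948.3]: sample 2 = 963.6 > UCL; sample 4 = 879.4 < LCL; sample 7 = 880.9 < LCL.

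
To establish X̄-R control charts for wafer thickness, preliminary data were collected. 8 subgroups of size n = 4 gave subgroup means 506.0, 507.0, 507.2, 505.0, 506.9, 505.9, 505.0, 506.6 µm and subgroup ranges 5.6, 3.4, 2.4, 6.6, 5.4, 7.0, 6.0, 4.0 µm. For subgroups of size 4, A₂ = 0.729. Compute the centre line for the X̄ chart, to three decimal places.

X̄̄ = (506.0 + 507.0 + 507.2 + 505.0 + 506.9 + 505.9 + 505.0 + 506.6) / 8 = 4049.6000 / 8 = 506.2000
CL = X̄̄ = 506.2000

506.200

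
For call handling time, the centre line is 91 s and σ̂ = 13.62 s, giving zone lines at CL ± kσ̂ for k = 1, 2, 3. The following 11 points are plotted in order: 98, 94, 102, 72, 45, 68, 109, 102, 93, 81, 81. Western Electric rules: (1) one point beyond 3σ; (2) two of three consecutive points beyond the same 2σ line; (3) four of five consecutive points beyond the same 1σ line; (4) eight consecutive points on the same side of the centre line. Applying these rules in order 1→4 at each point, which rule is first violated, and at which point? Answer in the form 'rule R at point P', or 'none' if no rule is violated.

rule 1 at point 5

Zone of each point (C = within 1σ̂, B = 1σ̂–2σ̂, A = 2σ̂–3σ̂, * = beyond 3σ̂; sign = side of CL): 1:+C, 2:+C, 3:+C, 4:-B, 5:-*, 6:-B, 7:+B, 8:+C, 9:+C, 10:-C, 11:-C
Rule 1 (one point beyond the 3σ limits) is satisfied at point 5.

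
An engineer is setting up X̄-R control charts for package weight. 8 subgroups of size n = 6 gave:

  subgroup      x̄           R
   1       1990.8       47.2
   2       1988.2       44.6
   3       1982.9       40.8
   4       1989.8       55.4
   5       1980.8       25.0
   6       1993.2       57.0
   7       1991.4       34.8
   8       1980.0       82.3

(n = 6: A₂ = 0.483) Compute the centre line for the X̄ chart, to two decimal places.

X̄̄ = (1990.8 + 1988.2 + 1982.9 + 1989.8 + 1980.8 + 1993.2 + 1991.4 + 1980.0) / 8 = 15897.1000 / 8 = 1987.1375
CL = X̄̄ = 1987.1375

1987.14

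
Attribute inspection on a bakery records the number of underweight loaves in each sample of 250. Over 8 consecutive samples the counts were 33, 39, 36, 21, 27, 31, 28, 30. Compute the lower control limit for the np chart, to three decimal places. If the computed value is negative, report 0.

15.073

p̄ = Σdᵢ / (k·n) = 245 / (8 × 250) = 0.12250
LCL = np̄ − 3·√(np̄(1−p̄)) = 30.6250 − 3 × 5.1840 = 15.0731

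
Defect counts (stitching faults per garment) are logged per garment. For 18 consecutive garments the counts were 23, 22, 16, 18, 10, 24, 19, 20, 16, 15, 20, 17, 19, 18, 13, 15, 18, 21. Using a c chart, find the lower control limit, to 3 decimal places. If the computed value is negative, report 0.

c̄ = (23 + 22 + 16 + 18 + 10 + 24 + 19 + 20 + 16 + 15 + 20 + 17 + 19 + 18 + 13 + 15 + 18 + 21) / 18 = 324 / 18 = 18.0000
LCL = c̄ − 3√c̄ = 18.0000 − 3 × 4.2426 = 5.2721

5.272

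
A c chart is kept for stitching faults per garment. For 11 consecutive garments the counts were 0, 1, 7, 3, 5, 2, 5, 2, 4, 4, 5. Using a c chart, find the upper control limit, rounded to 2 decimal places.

c̄ = (0 + 1 + 7 + 3 + 5 + 2 + 5 + 2 + 4 + 4 + 5) / 11 = 38 / 11 = 3.4545
UCL = c̄ + 3√c̄ = 3.4545 + 3 × √3.4545 = 3.4545 + 3 × 1.8586 = 9.0305

9.03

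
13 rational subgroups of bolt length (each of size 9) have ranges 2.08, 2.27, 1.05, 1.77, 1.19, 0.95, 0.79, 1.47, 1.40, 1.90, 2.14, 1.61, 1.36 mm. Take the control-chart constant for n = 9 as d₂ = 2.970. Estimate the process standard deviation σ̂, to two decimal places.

R̄ = (2.08 + 2.27 + 1.05 + 1.77 + 1.19 + 0.95 + 0.79 + 1.47 + 1.40 + 1.90 + 2.14 + 1.61 + 1.36) / 13 = 1.5369
σ̂ = R̄ / d₂ = 1.5369 / 2.970 = 0.5175

0.52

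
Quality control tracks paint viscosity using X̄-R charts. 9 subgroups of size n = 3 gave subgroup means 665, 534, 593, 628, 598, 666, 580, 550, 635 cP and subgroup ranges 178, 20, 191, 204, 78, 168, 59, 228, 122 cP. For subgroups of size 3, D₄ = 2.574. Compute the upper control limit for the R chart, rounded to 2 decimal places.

356.93

R̄ = (178 + 20 + 191 + 204 + 78 + 168 + 59 + 228 + 122) / 9 = 1248.0000 / 9 = 138.6667
UCL_R = D₄·R̄ = 2.574 × 138.6667 = 356.9280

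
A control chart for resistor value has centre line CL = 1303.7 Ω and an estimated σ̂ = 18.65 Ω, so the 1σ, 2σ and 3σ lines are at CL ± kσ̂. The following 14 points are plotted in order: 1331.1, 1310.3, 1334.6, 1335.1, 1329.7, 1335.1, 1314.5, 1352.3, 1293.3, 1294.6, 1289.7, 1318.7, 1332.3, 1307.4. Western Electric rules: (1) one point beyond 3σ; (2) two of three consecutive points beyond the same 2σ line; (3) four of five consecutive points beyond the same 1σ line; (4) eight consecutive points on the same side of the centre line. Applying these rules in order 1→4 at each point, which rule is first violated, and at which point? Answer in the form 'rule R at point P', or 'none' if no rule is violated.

rule 3 at point 5

Zone of each point (C = within 1σ̂, B = 1σ̂–2σ̂, A = 2σ̂–3σ̂, * = beyond 3σ̂; sign = side of CL): 1:+B, 2:+C, 3:+B, 4:+B, 5:+B, 6:+B, 7:+C, 8:+A, 9:-C, 10:-C, 11:-C, 12:+C, 13:+B, 14:+C
Rule 3 (four of five consecutive points beyond the same 1σ limit) is satisfied at point 5.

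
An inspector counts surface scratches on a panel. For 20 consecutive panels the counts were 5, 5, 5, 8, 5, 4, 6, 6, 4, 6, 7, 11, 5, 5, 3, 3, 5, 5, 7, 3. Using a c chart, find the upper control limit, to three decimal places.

c̄ = (5 + 5 + 5 + 8 + 5 + 4 + 6 + 6 + 4 + 6 + 7 + 11 + 5 + 5 + 3 + 3 + 5 + 5 + 7 + 3) / 20 = 108 / 20 = 5.4000
UCL = c̄ + 3√c̄ = 5.4000 + 3 × √5.4000 = 5.4000 + 3 × 2.3238 = 12.3714

12.371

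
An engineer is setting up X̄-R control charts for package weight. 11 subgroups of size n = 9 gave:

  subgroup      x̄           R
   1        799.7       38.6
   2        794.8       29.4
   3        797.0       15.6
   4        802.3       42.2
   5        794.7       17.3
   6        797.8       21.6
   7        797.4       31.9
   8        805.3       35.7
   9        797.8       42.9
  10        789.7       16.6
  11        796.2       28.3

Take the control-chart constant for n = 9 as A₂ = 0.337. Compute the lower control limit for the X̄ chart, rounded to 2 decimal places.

X̄̄ = (799.7 + 794.8 + 797.0 + 802.3 + 794.7 + 797.8 + 797.4 + 805.3 + 797.8 + 789.7 + 796.2) / 11 = 8772.7000 / 11 = 797.5182
R̄ = (38.6 + 29.4 + 15.6 + 42.2 + 17.3 + 21.6 + 31.9 + 35.7 + 42.9 + 16.6 + 28.3) / 11 = 320.1000 / 11 = 29.1000
LCL = X̄̄ − A₂·R̄ = 797.5182 − 0.337 × 29.1000 = 787.7115

787.71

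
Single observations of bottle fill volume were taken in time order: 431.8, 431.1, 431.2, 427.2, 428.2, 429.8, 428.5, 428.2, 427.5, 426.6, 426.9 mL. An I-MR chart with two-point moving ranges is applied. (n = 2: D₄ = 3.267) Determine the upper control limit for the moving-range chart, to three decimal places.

Moving ranges: 0.7, 0.1, 4.0, 1.0, 1.6, 1.3, 0.3, 0.7, 0.9, 0.3; M̄R̄ = 10.9000 / 10 = 1.0900
UCL_MR = D₄·M̄R̄ = 3.267 × 1.0900 = 3.5610

3.561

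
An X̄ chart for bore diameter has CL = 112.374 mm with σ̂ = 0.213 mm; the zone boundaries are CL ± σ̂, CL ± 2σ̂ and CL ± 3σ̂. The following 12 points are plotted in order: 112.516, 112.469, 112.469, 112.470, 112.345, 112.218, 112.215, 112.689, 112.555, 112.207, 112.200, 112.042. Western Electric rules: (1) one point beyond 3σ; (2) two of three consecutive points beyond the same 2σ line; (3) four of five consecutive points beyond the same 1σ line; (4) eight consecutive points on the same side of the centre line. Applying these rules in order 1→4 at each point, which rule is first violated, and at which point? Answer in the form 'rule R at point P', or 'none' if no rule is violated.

none

Zone of each point (C = within 1σ̂, B = 1σ̂–2σ̂, A = 2σ̂–3σ̂, * = beyond 3σ̂; sign = side of CL): 1:+C, 2:+C, 3:+C, 4:+C, 5:-C, 6:-C, 7:-C, 8:+B, 9:+C, 10:-C, 11:-C, 12:-B
No rule fires across all 12 points.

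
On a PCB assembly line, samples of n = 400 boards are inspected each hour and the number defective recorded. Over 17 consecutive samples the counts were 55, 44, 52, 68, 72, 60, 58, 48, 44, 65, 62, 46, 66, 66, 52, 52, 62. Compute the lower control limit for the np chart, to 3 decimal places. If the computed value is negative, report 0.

36.176

p̄ = Σdᵢ / (k·n) = 972 / (17 × 400) = 0.14294
LCL = np̄ − 3·√(np̄(1−p̄)) = 57.1765 − 3 × 7.0003 = 36.1757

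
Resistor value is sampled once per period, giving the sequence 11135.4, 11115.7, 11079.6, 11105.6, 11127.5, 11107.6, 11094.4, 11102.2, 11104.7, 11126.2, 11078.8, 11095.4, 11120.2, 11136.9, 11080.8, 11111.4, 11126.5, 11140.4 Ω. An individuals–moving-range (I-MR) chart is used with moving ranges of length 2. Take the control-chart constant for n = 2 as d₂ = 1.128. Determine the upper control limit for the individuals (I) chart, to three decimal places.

11171.499

X̄ = (11135.4 + 11115.7 + 11079.6 + 11105.6 + 11127.5 + 11107.6 + 11094.4 + 11102.2 + 11104.7 + 11126.2 + 11078.8 + 11095.4 + 11120.2 + 11136.9 + 11080.8 + 11111.4 + 11126.5 + 11140.4) / 18 = 11110.5167
Moving ranges: 19.7, 36.1, 26.0, 21.9, 19.9, 13.2, 7.8, 2.5, 21.5, 47.4, 16.6, 24.8, 16.7, 56.1, 30.6, 15.1, 13.9; M̄R̄ = 389.8000 / 17 = 22.9294
UCL = X̄ + 3·M̄R̄/d₂ = 11110.5167 + 3 × 22.9294 / 1.128 = 11171.4991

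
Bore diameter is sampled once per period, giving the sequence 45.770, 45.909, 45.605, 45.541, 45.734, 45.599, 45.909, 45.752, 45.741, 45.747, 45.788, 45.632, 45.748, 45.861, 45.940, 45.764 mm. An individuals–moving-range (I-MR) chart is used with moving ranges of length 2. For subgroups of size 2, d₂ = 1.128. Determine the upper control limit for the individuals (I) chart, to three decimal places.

X̄ = (45.770 + 45.909 + 45.605 + 45.541 + 45.734 + 45.599 + 45.909 + 45.752 + 45.741 + 45.747 + 45.788 + 45.632 + 45.748 + 45.861 + 45.940 + 45.764) / 16 = 45.7525
Moving ranges: 0.139, 0.304, 0.064, 0.193, 0.135, 0.310, 0.157, 0.011, 0.006, 0.041, 0.156, 0.116, 0.113, 0.079, 0.176; M̄R̄ = 2.0000 / 15 = 0.1333
UCL = X̄ + 3·M̄R̄/d₂ = 45.7525 + 3 × 0.1333 / 1.128 = 46.1071

46.107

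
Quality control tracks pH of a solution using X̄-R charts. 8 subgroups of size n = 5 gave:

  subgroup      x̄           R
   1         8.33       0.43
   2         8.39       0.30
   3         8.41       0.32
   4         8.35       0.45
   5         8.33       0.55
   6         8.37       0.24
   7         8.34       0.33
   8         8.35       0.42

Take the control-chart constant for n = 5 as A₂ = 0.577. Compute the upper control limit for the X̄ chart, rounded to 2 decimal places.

8.58

X̄̄ = (8.33 + 8.39 + 8.41 + 8.35 + 8.33 + 8.37 + 8.34 + 8.35) / 8 = 66.8700 / 8 = 8.3588
R̄ = (0.43 + 0.30 + 0.32 + 0.45 + 0.55 + 0.24 + 0.33 + 0.42) / 8 = 3.0400 / 8 = 0.3800
UCL = X̄̄ + A₂·R̄ = 8.3588 + 0.577 × 0.3800 = 8.5780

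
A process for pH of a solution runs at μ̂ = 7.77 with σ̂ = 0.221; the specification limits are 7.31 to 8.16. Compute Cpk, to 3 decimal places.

Cpu = (USL − μ̂) / (3σ̂) = (8.16 − 7.77) / (3 × 0.221) = 0.5882; Cpl = (μ̂ − LSL) / (3σ̂) = (7.77 − 7.31) / (3 × 0.221) = 0.6938; Cpk = min(Cpu, Cpl) = 0.5882

0.588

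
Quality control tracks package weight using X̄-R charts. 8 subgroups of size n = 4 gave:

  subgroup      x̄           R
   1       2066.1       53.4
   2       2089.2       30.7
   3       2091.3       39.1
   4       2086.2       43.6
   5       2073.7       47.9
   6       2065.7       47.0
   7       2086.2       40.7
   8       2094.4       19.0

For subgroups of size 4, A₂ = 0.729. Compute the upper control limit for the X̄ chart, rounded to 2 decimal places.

X̄̄ = (2066.1 + 2089.2 + 2091.3 + 2086.2 + 2073.7 + 2065.7 + 2086.2 + 2094.4) / 8 = 16652.8000 / 8 = 2081.6000
R̄ = (53.4 + 30.7 + 39.1 + 43.6 + 47.9 + 47.0 + 40.7 + 19.0) / 8 = 321.4000 / 8 = 40.1750
UCL = X̄̄ + A₂·R̄ = 2081.6000 + 0.729 × 40.1750 = 2110.8876

2110.89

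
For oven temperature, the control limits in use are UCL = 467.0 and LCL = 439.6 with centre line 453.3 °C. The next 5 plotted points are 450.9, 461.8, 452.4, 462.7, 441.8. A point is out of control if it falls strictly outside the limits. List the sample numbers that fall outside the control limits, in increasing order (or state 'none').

none

All 5 points lie within [439.6, 467.0].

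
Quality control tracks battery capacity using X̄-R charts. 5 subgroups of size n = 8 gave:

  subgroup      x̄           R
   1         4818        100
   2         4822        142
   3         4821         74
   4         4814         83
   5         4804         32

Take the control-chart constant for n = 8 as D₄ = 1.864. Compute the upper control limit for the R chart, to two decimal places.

R̄ = (100 + 142 + 74 + 83 + 32) / 5 = 431.0000 / 5 = 86.2000
UCL_R = D₄·R̄ = 1.864 × 86.2000 = 160.6768

160.68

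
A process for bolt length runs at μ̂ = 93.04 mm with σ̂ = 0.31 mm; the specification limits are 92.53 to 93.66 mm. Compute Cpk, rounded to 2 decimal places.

Cpu = (USL − μ̂) / (3σ̂) = (93.66 − 93.04) / (3 × 0.31) = 0.6667; Cpl = (μ̂ − LSL) / (3σ̂) = (93.04 − 92.53) / (3 × 0.31) = 0.5484; Cpk = min(Cpu, Cpl) = 0.5484

0.55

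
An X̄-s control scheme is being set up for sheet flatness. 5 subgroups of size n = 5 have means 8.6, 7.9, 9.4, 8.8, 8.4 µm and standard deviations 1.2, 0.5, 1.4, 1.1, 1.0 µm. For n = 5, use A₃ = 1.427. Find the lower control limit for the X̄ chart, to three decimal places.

X̄̄ = (8.6 + 7.9 + 9.4 + 8.8 + 8.4) / 5 = 8.6200
s̄ = (1.2 + 0.5 + 1.4 + 1.1 + 1.0) / 5 = 1.0400
LCL = X̄̄ − A₃·s̄ = 8.6200 − 1.427 × 1.0400 = 7.1359

7.136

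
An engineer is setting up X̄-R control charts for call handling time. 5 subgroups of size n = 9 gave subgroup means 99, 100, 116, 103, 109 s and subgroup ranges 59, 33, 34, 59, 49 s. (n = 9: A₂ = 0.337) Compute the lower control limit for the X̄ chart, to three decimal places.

89.628

X̄̄ = (99 + 100 + 116 + 103 + 109) / 5 = 527.0000 / 5 = 105.4000
R̄ = (59 + 33 + 34 + 59 + 49) / 5 = 234.0000 / 5 = 46.8000
LCL = X̄̄ − A₂·R̄ = 105.4000 − 0.337 × 46.8000 = 89.6284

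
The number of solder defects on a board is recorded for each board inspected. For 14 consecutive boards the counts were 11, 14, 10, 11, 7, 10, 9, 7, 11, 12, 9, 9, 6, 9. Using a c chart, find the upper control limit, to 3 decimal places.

18.959

c̄ = (11 + 14 + 10 + 11 + 7 + 10 + 9 + 7 + 11 + 12 + 9 + 9 + 6 + 9) / 14 = 135 / 14 = 9.6429
UCL = c̄ + 3√c̄ = 9.6429 + 3 × √9.6429 = 9.6429 + 3 × 3.1053 = 18.9587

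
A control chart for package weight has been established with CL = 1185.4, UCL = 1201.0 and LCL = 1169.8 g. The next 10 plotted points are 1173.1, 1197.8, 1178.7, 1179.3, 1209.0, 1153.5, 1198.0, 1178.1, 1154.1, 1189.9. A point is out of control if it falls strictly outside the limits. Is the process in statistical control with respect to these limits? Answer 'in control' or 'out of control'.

Compare each point to [1169.8, 1201.0]: sample 5 = 1209.0 > UCL; sample 6 = 1153.5 < LCL; sample 9 = 1154.1 < LCL.

out of control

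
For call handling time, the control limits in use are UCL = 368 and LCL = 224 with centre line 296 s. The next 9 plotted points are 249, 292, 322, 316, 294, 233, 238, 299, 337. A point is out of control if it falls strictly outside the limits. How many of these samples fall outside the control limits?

All 9 points lie within [224, 368].

0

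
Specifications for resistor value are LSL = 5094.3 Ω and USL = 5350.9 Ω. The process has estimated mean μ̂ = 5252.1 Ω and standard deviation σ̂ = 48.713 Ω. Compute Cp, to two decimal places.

Cp = (USL − LSL) / (6σ̂) = (5350.9 − 5094.3) / (6 × 48.713) = 256.6000 / 292.2780 = 0.8779

0.88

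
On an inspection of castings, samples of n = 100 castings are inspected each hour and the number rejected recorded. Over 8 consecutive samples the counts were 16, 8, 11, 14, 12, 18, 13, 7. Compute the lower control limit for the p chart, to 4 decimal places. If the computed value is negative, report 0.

p̄ = Σdᵢ / (k·n) = 99 / (8 × 100) = 0.12375
LCL = p̄ − 3·√(p̄(1−p̄)/n) = 0.12375 − 3 × 0.03293 = 0.02496

0.0250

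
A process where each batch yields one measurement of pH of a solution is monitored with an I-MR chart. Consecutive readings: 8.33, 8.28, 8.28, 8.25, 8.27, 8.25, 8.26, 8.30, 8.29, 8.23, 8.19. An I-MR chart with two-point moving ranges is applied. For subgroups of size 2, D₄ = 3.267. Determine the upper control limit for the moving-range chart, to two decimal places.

Moving ranges: 0.05, 0.00, 0.03, 0.02, 0.02, 0.01, 0.04, 0.01, 0.06, 0.04; M̄R̄ = 0.2800 / 10 = 0.0280
UCL_MR = D₄·M̄R̄ = 3.267 × 0.0280 = 0.0915

0.09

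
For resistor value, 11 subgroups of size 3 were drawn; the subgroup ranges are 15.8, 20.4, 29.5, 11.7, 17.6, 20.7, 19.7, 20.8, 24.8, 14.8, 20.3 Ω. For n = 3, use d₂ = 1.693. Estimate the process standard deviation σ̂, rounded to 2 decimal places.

11.60

R̄ = (15.8 + 20.4 + 29.5 + 11.7 + 17.6 + 20.7 + 19.7 + 20.8 + 24.8 + 14.8 + 20.3) / 11 = 19.6455
σ̂ = R̄ / d₂ = 19.6455 / 1.693 = 11.6039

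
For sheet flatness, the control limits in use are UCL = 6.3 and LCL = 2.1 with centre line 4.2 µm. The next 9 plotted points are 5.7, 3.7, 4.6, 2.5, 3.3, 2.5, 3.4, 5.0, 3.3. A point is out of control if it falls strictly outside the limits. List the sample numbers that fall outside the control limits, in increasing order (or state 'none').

none

All 9 points lie within [2.1, 6.3].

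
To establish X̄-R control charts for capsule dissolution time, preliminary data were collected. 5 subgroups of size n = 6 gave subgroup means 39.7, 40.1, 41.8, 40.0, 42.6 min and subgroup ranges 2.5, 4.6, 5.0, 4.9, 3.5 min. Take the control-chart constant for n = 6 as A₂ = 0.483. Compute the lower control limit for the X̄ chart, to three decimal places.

38.860

X̄̄ = (39.7 + 40.1 + 41.8 + 40.0 + 42.6) / 5 = 204.2000 / 5 = 40.8400
R̄ = (2.5 + 4.6 + 5.0 + 4.9 + 3.5) / 5 = 20.5000 / 5 = 4.1000
LCL = X̄̄ − A₂·R̄ = 40.8400 − 0.483 × 4.1000 = 38.8597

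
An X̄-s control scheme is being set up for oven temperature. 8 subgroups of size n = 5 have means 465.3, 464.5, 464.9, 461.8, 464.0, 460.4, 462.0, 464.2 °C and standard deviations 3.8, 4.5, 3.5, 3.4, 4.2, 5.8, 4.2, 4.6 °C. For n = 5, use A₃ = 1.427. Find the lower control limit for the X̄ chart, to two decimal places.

X̄̄ = (465.3 + 464.5 + 464.9 + 461.8 + 464.0 + 460.4 + 462.0 + 464.2) / 8 = 463.3875
s̄ = (3.8 + 4.5 + 3.5 + 3.4 + 4.2 + 5.8 + 4.2 + 4.6) / 8 = 4.2500
LCL = X̄̄ − A₃·s̄ = 463.3875 − 1.427 × 4.2500 = 457.3227

457.32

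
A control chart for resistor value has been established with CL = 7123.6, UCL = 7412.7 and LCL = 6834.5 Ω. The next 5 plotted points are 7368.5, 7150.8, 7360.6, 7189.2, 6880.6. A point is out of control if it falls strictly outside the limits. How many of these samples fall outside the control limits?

All 5 points lie within [6834.5, 7412.7].

0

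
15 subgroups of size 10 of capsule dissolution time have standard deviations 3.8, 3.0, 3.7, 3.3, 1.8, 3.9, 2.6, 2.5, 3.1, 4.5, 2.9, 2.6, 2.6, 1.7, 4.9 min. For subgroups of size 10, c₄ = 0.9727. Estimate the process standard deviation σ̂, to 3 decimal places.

s̄ = (3.8 + 3.0 + 3.7 + 3.3 + 1.8 + 3.9 + 2.6 + 2.5 + 3.1 + 4.5 + 2.9 + 2.6 + 2.6 + 1.7 + 4.9) / 15 = 3.1267
σ̂ = s̄ / c₄ = 3.1267 / 0.9727 = 3.2144

3.214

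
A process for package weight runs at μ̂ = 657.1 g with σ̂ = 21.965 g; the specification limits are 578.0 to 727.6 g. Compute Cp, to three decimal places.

Cp = (USL − LSL) / (6σ̂) = (727.6 − 578.0) / (6 × 21.965) = 149.6000 / 131.7900 = 1.1351

1.135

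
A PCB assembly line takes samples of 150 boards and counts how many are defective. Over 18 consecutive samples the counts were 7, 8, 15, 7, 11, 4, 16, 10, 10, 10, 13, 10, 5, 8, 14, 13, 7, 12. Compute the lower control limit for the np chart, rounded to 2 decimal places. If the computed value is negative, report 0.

p̄ = Σdᵢ / (k·n) = 180 / (18 × 150) = 0.06667
LCL = np̄ − 3·√(np̄(1−p̄)) = 10.0000 − 3 × 3.0551 = 0.8348

0.83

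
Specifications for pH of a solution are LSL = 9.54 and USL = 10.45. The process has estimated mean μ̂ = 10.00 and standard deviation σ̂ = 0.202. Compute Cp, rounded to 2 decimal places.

0.75

Cp = (USL − LSL) / (6σ̂) = (10.45 − 9.54) / (6 × 0.202) = 0.9100 / 1.2120 = 0.7508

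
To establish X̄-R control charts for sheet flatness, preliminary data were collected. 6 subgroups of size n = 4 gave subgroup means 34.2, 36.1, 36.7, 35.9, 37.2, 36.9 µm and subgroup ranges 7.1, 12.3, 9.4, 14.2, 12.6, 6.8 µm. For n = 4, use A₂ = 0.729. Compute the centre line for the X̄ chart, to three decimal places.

36.167

X̄̄ = (34.2 + 36.1 + 36.7 + 35.9 + 37.2 + 36.9) / 6 = 217.0000 / 6 = 36.1667
CL = X̄̄ = 36.1667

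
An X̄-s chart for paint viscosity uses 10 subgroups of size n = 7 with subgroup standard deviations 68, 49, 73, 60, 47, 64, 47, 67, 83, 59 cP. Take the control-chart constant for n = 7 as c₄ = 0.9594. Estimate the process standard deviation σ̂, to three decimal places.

64.311

s̄ = (68 + 49 + 73 + 60 + 47 + 64 + 47 + 67 + 83 + 59) / 10 = 61.7000
σ̂ = s̄ / c₄ = 61.7000 / 0.9594 = 64.3110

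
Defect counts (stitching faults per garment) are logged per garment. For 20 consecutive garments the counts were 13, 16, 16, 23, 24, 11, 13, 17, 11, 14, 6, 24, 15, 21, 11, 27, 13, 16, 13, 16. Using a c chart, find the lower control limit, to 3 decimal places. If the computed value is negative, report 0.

4.000

c̄ = (13 + 16 + 16 + 23 + 24 + 11 + 13 + 17 + 11 + 14 + 6 + 24 + 15 + 21 + 11 + 27 + 13 + 16 + 13 + 16) / 20 = 320 / 20 = 16.0000
LCL = c̄ − 3√c̄ = 16.0000 − 3 × 4.0000 = 4.0000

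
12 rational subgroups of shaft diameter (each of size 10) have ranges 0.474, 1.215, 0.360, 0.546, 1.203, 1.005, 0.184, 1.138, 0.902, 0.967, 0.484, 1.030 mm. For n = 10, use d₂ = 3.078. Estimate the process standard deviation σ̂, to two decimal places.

0.26

R̄ = (0.474 + 1.215 + 0.360 + 0.546 + 1.203 + 1.005 + 0.184 + 1.138 + 0.902 + 0.967 + 0.484 + 1.030) / 12 = 0.7923
σ̂ = R̄ / d₂ = 0.7923 / 3.078 = 0.2574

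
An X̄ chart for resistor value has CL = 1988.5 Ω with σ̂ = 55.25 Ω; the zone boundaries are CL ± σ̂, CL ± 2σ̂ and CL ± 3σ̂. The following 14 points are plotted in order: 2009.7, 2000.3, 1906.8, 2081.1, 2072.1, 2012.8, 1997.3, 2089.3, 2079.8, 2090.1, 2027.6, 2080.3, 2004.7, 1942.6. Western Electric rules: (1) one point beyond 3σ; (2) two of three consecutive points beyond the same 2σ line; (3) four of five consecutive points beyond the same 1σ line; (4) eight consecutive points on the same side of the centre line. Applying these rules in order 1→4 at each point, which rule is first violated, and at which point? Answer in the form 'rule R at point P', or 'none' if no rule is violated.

Zone of each point (C = within 1σ̂, B = 1σ̂–2σ̂, A = 2σ̂–3σ̂, * = beyond 3σ̂; sign = side of CL): 1:+C, 2:+C, 3:-B, 4:+B, 5:+B, 6:+C, 7:+C, 8:+B, 9:+B, 10:+B, 11:+C, 12:+B, 13:+C, 14:-C
Rule 4 (eight consecutive points on the same side of the centre line) is satisfied at point 11.

rule 4 at point 11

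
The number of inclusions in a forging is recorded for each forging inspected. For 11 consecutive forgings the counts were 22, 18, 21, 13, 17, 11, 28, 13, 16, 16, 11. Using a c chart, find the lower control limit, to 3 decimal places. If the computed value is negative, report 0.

4.573

c̄ = (22 + 18 + 21 + 13 + 17 + 11 + 28 + 13 + 16 + 16 + 11) / 11 = 186 / 11 = 16.9091
LCL = c̄ − 3√c̄ = 16.9091 − 3 × 4.1121 = 4.5729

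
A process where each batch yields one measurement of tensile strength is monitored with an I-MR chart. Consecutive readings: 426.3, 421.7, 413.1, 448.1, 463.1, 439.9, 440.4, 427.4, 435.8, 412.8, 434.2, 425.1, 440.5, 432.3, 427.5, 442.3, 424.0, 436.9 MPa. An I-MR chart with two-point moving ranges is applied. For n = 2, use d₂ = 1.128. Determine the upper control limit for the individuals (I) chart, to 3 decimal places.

469.808

X̄ = (426.3 + 421.7 + 413.1 + 448.1 + 463.1 + 439.9 + 440.4 + 427.4 + 435.8 + 412.8 + 434.2 + 425.1 + 440.5 + 432.3 + 427.5 + 442.3 + 424.0 + 436.9) / 18 = 432.8556
Moving ranges: 4.6, 8.6, 35.0, 15.0, 23.2, 0.5, 13.0, 8.4, 23.0, 21.4, 9.1, 15.4, 8.2, 4.8, 14.8, 18.3, 12.9; M̄R̄ = 236.2000 / 17 = 13.8941
UCL = X̄ + 3·M̄R̄/d₂ = 432.8556 + 3 × 13.8941 / 1.128 = 469.8080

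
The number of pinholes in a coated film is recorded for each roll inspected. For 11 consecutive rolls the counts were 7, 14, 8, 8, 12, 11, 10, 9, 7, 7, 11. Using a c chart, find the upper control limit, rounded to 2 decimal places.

c̄ = (7 + 14 + 8 + 8 + 12 + 11 + 10 + 9 + 7 + 7 + 11) / 11 = 104 / 11 = 9.4545
UCL = c̄ + 3√c̄ = 9.4545 + 3 × √9.4545 = 9.4545 + 3 × 3.0748 = 18.6790

18.68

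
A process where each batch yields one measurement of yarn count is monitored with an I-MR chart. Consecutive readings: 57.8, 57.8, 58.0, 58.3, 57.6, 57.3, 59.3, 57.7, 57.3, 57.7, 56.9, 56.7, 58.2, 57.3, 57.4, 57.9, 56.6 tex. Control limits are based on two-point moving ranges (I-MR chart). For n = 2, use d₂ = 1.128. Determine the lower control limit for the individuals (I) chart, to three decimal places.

55.774

X̄ = (57.8 + 57.8 + 58.0 + 58.3 + 57.6 + 57.3 + 59.3 + 57.7 + 57.3 + 57.7 + 56.9 + 56.7 + 58.2 + 57.3 + 57.4 + 57.9 + 56.6) / 17 = 57.6353
Moving ranges: 0.0, 0.2, 0.3, 0.7, 0.3, 2.0, 1.6, 0.4, 0.4, 0.8, 0.2, 1.5, 0.9, 0.1, 0.5, 1.3; M̄R̄ = 11.2000 / 16 = 0.7000
LCL = X̄ − 3·M̄R̄/d₂ = 57.6353 − 3 × 0.7000 / 1.128 = 55.7736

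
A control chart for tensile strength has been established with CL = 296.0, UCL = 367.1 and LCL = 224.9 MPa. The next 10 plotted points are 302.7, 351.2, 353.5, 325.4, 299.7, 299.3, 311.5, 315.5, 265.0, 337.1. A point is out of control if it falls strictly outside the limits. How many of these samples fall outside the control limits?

0

All 10 points lie within [224.9, 367.1].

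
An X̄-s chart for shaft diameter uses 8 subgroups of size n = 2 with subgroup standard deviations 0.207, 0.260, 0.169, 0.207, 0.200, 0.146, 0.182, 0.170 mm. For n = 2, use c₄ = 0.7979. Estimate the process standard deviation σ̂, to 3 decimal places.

s̄ = (0.207 + 0.260 + 0.169 + 0.207 + 0.200 + 0.146 + 0.182 + 0.170) / 8 = 0.1926
σ̂ = s̄ / c₄ = 0.1926 / 0.7979 = 0.2414

0.241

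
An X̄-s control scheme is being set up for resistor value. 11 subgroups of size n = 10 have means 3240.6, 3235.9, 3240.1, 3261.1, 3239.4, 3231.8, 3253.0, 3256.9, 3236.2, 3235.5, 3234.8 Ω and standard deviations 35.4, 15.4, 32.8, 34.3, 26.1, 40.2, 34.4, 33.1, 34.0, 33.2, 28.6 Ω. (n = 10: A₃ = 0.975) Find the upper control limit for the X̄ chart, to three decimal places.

3273.101

X̄̄ = (3240.6 + 3235.9 + 3240.1 + 3261.1 + 3239.4 + 3231.8 + 3253.0 + 3256.9 + 3236.2 + 3235.5 + 3234.8) / 11 = 3242.3000
s̄ = (35.4 + 15.4 + 32.8 + 34.3 + 26.1 + 40.2 + 34.4 + 33.1 + 34.0 + 33.2 + 28.6) / 11 = 31.5909
UCL = X̄̄ + A₃·s̄ = 3242.3000 + 0.975 × 31.5909 = 3273.1011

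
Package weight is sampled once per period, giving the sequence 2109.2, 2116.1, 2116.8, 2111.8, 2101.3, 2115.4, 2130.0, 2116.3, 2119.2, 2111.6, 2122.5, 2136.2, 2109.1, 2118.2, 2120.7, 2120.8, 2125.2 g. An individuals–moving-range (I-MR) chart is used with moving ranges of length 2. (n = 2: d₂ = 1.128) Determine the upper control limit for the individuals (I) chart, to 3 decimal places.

2141.574

X̄ = (2109.2 + 2116.1 + 2116.8 + 2111.8 + 2101.3 + 2115.4 + 2130.0 + 2116.3 + 2119.2 + 2111.6 + 2122.5 + 2136.2 + 2109.1 + 2118.2 + 2120.7 + 2120.8 + 2125.2) / 17 = 2117.6706
Moving ranges: 6.9, 0.7, 5.0, 10.5, 14.1, 14.6, 13.7, 2.9, 7.6, 10.9, 13.7, 27.1, 9.1, 2.5, 0.1, 4.4; M̄R̄ = 143.8000 / 16 = 8.9875
UCL = X̄ + 3·M̄R̄/d₂ = 2117.6706 + 3 × 8.9875 / 1.128 = 2141.5735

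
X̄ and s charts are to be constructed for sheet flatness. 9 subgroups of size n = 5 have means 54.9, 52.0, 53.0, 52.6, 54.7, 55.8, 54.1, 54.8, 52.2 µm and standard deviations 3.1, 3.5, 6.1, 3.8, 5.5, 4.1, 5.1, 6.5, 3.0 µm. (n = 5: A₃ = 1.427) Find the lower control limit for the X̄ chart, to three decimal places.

47.336

X̄̄ = (54.9 + 52.0 + 53.0 + 52.6 + 54.7 + 55.8 + 54.1 + 54.8 + 52.2) / 9 = 53.7889
s̄ = (3.1 + 3.5 + 6.1 + 3.8 + 5.5 + 4.1 + 5.1 + 6.5 + 3.0) / 9 = 4.5222
LCL = X̄̄ − A₃·s̄ = 53.7889 − 1.427 × 4.5222 = 47.3357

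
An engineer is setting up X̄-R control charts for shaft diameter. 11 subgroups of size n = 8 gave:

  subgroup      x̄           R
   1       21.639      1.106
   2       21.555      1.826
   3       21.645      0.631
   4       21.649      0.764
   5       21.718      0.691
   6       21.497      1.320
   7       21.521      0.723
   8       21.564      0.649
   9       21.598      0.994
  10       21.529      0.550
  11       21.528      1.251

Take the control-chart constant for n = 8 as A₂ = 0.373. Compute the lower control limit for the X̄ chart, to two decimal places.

21.23

X̄̄ = (21.639 + 21.555 + 21.645 + 21.649 + 21.718 + 21.497 + 21.521 + 21.564 + 21.598 + 21.529 + 21.528) / 11 = 237.4430 / 11 = 21.5857
R̄ = (1.106 + 1.826 + 0.631 + 0.764 + 0.691 + 1.320 + 0.723 + 0.649 + 0.994 + 0.550 + 1.251) / 11 = 10.5050 / 11 = 0.9550
LCL = X̄̄ − A₂·R̄ = 21.5857 − 0.373 × 0.9550 = 21.2295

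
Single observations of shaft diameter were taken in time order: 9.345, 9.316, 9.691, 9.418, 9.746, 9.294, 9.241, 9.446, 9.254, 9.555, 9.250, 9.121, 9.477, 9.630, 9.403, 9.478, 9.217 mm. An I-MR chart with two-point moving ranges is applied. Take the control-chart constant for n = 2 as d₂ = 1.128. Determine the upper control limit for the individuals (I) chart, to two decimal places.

10.02

X̄ = (9.345 + 9.316 + 9.691 + 9.418 + 9.746 + 9.294 + 9.241 + 9.446 + 9.254 + 9.555 + 9.250 + 9.121 + 9.477 + 9.630 + 9.403 + 9.478 + 9.217) / 17 = 9.4048
Moving ranges: 0.029, 0.375, 0.273, 0.328, 0.452, 0.053, 0.205, 0.192, 0.301, 0.305, 0.129, 0.356, 0.153, 0.227, 0.075, 0.261; M̄R̄ = 3.7140 / 16 = 0.2321
UCL = X̄ + 3·M̄R̄/d₂ = 9.4048 + 3 × 0.2321 / 1.128 = 10.0222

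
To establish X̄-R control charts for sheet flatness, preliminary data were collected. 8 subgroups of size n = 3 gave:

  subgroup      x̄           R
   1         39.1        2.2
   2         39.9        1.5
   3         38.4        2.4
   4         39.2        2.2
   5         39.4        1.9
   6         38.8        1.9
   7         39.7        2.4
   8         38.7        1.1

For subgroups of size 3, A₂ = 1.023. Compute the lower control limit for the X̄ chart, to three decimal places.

X̄̄ = (39.1 + 39.9 + 38.4 + 39.2 + 39.4 + 38.8 + 39.7 + 38.7) / 8 = 313.2000 / 8 = 39.1500
R̄ = (2.2 + 1.5 + 2.4 + 2.2 + 1.9 + 1.9 + 2.4 + 1.1) / 8 = 15.6000 / 8 = 1.9500
LCL = X̄̄ − A₂·R̄ = 39.1500 − 1.023 × 1.9500 = 37.1551

37.155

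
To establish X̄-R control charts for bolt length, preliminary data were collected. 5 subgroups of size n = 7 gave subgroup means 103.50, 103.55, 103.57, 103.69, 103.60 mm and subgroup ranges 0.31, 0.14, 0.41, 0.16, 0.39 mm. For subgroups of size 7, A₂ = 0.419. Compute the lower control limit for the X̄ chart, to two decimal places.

103.46

X̄̄ = (103.50 + 103.55 + 103.57 + 103.69 + 103.60) / 5 = 517.9100 / 5 = 103.5820
R̄ = (0.31 + 0.14 + 0.41 + 0.16 + 0.39) / 5 = 1.4100 / 5 = 0.2820
LCL = X̄̄ − A₂·R̄ = 103.5820 − 0.419 × 0.2820 = 103.4638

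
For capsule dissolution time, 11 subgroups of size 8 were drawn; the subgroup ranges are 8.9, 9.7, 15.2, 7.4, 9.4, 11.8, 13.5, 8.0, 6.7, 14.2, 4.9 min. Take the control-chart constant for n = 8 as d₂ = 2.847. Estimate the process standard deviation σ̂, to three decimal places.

R̄ = (8.9 + 9.7 + 15.2 + 7.4 + 9.4 + 11.8 + 13.5 + 8.0 + 6.7 + 14.2 + 4.9) / 11 = 9.9727
σ̂ = R̄ / d₂ = 9.9727 / 2.847 = 3.5029

3.503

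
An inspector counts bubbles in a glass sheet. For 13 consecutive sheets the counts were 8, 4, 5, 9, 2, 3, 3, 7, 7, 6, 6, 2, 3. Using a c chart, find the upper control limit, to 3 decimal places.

11.708

c̄ = (8 + 4 + 5 + 9 + 2 + 3 + 3 + 7 + 7 + 6 + 6 + 2 + 3) / 13 = 65 / 13 = 5.0000
UCL = c̄ + 3√c̄ = 5.0000 + 3 × √5.0000 = 5.0000 + 3 × 2.2361 = 11.7082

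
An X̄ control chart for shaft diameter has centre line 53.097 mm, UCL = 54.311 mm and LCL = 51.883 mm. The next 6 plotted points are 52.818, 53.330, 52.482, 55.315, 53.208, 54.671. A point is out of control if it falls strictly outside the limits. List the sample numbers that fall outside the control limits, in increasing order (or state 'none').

4, 6

Compare each point to [51.883, 54.311]: sample 4 = 55.315 > UCL; sample 6 = 54.671 > UCL.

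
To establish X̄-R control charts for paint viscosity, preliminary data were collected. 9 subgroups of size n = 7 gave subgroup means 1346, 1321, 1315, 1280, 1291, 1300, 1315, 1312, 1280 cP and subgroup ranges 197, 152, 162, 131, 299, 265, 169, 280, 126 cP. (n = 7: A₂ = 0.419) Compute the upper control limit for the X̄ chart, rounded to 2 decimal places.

X̄̄ = (1346 + 1321 + 1315 + 1280 + 1291 + 1300 + 1315 + 1312 + 1280) / 9 = 11760.0000 / 9 = 1306.6667
R̄ = (197 + 152 + 162 + 131 + 299 + 265 + 169 + 280 + 126) / 9 = 1781.0000 / 9 = 197.8889
UCL = X̄̄ + A₂·R̄ = 1306.6667 + 0.419 × 197.8889 = 1389.5821

1389.58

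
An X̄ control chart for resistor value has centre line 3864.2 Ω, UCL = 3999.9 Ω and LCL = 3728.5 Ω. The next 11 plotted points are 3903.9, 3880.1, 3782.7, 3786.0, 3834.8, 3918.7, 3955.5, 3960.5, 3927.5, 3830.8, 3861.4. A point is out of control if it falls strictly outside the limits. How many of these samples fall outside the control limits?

All 11 points lie within [3728.5, 3999.9].

0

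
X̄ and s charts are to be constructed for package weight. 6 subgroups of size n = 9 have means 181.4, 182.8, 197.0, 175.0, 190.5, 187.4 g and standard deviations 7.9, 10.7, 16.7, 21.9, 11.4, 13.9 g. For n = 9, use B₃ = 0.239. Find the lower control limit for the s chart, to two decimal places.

s̄ = (7.9 + 10.7 + 16.7 + 21.9 + 11.4 + 13.9) / 6 = 13.7500
LCL_s = B₃·s̄ = 0.239 × 13.7500 = 3.2862

3.29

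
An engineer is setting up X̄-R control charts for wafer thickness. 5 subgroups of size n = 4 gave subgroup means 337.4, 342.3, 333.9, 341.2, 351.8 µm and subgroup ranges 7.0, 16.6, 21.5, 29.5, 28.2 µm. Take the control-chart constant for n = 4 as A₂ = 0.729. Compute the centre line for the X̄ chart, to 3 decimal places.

341.320

X̄̄ = (337.4 + 342.3 + 333.9 + 341.2 + 351.8) / 5 = 1706.6000 / 5 = 341.3200
CL = X̄̄ = 341.3200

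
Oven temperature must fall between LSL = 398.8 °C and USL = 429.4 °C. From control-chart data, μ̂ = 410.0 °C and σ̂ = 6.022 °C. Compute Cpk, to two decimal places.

Cpu = (USL − μ̂) / (3σ̂) = (429.4 − 410.0) / (3 × 6.022) = 1.0738; Cpl = (μ̂ − LSL) / (3σ̂) = (410.0 − 398.8) / (3 × 6.022) = 0.6199; Cpk = min(Cpu, Cpl) = 0.6199

0.62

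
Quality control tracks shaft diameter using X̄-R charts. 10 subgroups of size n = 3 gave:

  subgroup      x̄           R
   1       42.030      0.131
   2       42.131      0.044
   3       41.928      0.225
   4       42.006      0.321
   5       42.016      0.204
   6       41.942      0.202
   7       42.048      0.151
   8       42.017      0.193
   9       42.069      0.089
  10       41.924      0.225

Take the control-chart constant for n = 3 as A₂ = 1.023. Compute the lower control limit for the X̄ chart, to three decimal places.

41.828

X̄̄ = (42.030 + 42.131 + 41.928 + 42.006 + 42.016 + 41.942 + 42.048 + 42.017 + 42.069 + 41.924) / 10 = 420.1110 / 10 = 42.0111
R̄ = (0.131 + 0.044 + 0.225 + 0.321 + 0.204 + 0.202 + 0.151 + 0.193 + 0.089 + 0.225) / 10 = 1.7850 / 10 = 0.1785
LCL = X̄̄ − A₂·R̄ = 42.0111 − 1.023 × 0.1785 = 41.8285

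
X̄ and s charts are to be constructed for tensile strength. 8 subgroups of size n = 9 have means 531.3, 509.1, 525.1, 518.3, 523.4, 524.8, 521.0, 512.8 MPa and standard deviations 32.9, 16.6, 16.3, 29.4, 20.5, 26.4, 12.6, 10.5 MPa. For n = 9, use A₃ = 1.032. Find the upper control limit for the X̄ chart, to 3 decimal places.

542.036

X̄̄ = (531.3 + 509.1 + 525.1 + 518.3 + 523.4 + 524.8 + 521.0 + 512.8) / 8 = 520.7250
s̄ = (32.9 + 16.6 + 16.3 + 29.4 + 20.5 + 26.4 + 12.6 + 10.5) / 8 = 20.6500
UCL = X̄̄ + A₃·s̄ = 520.7250 + 1.032 × 20.6500 = 542.0358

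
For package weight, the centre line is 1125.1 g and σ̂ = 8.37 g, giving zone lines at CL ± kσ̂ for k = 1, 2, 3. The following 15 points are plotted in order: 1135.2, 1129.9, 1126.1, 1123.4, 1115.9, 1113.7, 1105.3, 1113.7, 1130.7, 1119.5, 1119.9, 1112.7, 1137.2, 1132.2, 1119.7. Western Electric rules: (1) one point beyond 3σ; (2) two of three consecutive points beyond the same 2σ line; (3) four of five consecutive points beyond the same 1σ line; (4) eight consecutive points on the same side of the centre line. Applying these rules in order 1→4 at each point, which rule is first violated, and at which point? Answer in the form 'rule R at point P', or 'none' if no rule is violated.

rule 3 at point 8

Zone of each point (C = within 1σ̂, B = 1σ̂–2σ̂, A = 2σ̂–3σ̂, * = beyond 3σ̂; sign = side of CL): 1:+B, 2:+C, 3:+C, 4:-C, 5:-B, 6:-B, 7:-A, 8:-B, 9:+C, 10:-C, 11:-C, 12:-B, 13:+B, 14:+C, 15:-C
Rule 3 (four of five consecutive points beyond the same 1σ limit) is satisfied at point 8.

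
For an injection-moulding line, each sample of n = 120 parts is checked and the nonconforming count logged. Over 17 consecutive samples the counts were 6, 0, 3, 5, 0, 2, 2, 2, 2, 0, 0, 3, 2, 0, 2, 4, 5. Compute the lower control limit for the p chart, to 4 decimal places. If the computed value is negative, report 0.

0.0000

p̄ = Σdᵢ / (k·n) = 38 / (17 × 120) = 0.01863
LCL = p̄ − 3·√(p̄(1−p̄)/n) = 0.01863 − 3 × 0.01234 = -0.01840 → 0 (negative, so LCL = 0)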